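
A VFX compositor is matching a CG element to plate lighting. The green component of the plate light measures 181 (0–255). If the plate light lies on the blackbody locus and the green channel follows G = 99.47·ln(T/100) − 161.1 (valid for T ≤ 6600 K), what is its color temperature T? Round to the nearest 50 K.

3100 K

ln t = (181 + 161.1) / 99.47 = 3.4392.
t = e^3.4392 = 31.163.
T = 100·t = 3116 K → 3100 K to the nearest 50 K.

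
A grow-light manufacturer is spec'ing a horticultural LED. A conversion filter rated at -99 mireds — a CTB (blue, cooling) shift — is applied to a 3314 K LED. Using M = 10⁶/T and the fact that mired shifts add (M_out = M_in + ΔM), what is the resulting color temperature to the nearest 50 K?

4950 K

M_in = 10⁶/3314 = 301.75 mireds.
M_out = 301.75 + (-99) = 202.75 mireds.
T_out = 10⁶/202.75 = 4932.2 K → 4950 K.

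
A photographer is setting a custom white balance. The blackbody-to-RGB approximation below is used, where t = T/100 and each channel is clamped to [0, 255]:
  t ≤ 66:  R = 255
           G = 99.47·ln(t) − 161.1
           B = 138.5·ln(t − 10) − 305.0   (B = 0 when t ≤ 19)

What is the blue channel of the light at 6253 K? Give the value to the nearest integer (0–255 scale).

t = 6253/100 = 62.53; the t ≤ 66 branch applies.
B = 138.5·ln(62.53 − 10) − 305.0 = 138.5·ln 52.53 − 305.0 = 138.5·3.9614 − 305.0 = 243.652.
Rounded: 244.

244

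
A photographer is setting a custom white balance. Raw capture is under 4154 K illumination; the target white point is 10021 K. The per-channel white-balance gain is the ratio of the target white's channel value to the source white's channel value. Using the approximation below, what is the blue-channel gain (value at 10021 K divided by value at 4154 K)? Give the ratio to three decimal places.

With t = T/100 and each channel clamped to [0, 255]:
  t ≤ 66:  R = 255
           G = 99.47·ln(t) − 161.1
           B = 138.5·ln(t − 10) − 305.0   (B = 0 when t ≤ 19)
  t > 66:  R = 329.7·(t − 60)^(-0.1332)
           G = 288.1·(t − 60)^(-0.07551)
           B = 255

At 4154 K (t = 41.54):
  B = 138.5·ln(41.54 − 10) − 305.0 = 138.5·ln 31.54 − 305.0 = 138.5·3.4513 − 305.0 = 172.999.
At 10021 K (t = 100.21):
  B = 255 by definition for t > 66.
Gain = 255.000 / 172.999 = 1.4740 → 1.474.

1.474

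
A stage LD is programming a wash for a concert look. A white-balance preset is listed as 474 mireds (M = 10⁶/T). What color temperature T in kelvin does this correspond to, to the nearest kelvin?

2110 K

T = 10⁶ / 474 = 2109.70 K → 2110 K.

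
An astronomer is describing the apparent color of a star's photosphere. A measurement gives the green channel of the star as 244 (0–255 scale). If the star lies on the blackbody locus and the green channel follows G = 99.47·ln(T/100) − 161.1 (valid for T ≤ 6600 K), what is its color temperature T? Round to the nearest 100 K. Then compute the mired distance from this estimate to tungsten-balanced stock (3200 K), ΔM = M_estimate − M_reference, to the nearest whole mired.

-143 mireds

ln t = (244 + 161.1) / 99.47 = 4.0726.
t = e^4.0726 = 58.709.
T = 100·t = 5871 K → 5900 K to the nearest 100 K.
M_estimate = 10⁶/5900 = 169.49; M_reference = 10⁶/3200 = 312.50.
ΔM = 169.49 − 312.50 = -143.01 → -143 mireds.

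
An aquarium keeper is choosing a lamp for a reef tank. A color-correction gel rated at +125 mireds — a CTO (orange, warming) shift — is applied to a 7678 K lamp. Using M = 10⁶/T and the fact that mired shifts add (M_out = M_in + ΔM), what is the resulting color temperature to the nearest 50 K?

M_in = 10⁶/7678 = 130.24 mireds.
M_out = 130.24 + (+125) = 255.24 mireds.
T_out = 10⁶/255.24 = 3917.8 K → 3900 K.

3900 K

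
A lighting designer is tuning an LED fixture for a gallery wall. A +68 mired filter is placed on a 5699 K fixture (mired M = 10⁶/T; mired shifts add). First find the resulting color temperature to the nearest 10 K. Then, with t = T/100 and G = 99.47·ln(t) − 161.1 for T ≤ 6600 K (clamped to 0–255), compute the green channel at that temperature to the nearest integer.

M_in = 10⁶/5699 = 175.47; M_out = 175.47 + (+68) = 243.47.
T_out = 10⁶/243.47 = 4107.3 K → 4110 K; t = 41.1.
G = 99.47·ln 41.1 − 161.1 = 99.47·3.7160 − 161.1 = 208.531.
Rounded: 209.

209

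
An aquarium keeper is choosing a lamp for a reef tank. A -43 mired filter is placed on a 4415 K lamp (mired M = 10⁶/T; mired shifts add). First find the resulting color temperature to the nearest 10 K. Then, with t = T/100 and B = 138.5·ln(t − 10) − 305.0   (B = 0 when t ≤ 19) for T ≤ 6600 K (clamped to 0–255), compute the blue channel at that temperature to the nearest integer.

M_in = 10⁶/4415 = 226.50; M_out = 226.50 + (-43) = 183.50.
T_out = 10⁶/183.50 = 5449.6 K → 5450 K; t = 54.5.
B = 138.5·ln(54.5 − 10) − 305.0 = 138.5·ln 44.5 − 305.0 = 138.5·3.7955 − 305.0 = 220.675.
Rounded: 221.

221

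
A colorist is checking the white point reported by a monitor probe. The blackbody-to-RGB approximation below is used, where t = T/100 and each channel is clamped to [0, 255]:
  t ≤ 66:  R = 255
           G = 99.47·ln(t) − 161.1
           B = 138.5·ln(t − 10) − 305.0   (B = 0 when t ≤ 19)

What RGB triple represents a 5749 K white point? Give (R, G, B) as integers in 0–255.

t = 5749/100 = 57.49; the t ≤ 66 branch applies.
R = 255 by definition for t ≤ 66.
G = 99.47·ln 57.49 − 161.1 = 99.47·4.0516 − 161.1 = 241.914.
B = 138.5·ln(57.49 − 10) − 305.0 = 138.5·ln 47.49 − 305.0 = 138.5·3.8605 − 305.0 = 229.682.
Rounded: (255, 242, 230).

(255, 242, 230)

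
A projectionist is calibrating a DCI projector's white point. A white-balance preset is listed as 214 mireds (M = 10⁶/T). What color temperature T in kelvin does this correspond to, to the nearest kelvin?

T = 10⁶ / 214 = 4672.90 K → 4673 K.

4673 K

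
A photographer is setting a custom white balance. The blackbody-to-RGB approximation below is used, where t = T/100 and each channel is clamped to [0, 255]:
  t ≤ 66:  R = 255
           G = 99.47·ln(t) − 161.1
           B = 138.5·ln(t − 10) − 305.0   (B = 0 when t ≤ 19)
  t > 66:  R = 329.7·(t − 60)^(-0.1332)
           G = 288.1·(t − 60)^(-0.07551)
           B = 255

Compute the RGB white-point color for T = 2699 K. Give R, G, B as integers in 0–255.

t = 2699/100 = 26.99; the t ≤ 66 branch applies.
R = 255 by definition for t ≤ 66.
G = 99.47·ln 26.99 − 161.1 = 99.47·3.2955 − 161.1 = 166.700.
B = 138.5·ln(26.99 − 10) − 305.0 = 138.5·ln 16.99 − 305.0 = 138.5·2.8326 − 305.0 = 87.319.
Rounded: (255, 167, 87).

R=255, G=167, B=87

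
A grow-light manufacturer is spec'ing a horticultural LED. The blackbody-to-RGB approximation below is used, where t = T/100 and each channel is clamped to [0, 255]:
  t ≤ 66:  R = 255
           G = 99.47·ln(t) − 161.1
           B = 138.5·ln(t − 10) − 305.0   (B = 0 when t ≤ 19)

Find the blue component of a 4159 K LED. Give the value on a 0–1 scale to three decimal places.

t = 4159/100 = 41.59; the t ≤ 66 branch applies.
B = 138.5·ln(41.59 − 10) − 305.0 = 138.5·ln 31.59 − 305.0 = 138.5·3.4528 − 305.0 = 173.218.
On a 0–1 scale: 173.218/255 = 0.6793 → 0.679.

0.679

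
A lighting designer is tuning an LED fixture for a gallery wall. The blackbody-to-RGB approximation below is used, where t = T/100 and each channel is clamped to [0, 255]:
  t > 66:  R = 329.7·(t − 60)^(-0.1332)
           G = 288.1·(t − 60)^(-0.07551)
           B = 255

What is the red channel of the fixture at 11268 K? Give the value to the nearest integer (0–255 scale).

194

t = 11268/100 = 112.68; the t > 66 branch applies.
R = 329.7·(112.68 − 60)^(-0.1332) = 329.7·52.68^(-0.1332) = 329.7·0.58976 = 194.445.
Rounded: 194.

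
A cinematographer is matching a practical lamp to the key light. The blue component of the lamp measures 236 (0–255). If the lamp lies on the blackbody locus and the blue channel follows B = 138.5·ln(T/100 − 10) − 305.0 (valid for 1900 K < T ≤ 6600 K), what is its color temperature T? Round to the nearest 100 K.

ln(t − 10) = (236 + 305.0) / 138.5 = 3.9061.
t − 10 = e^3.9061 = 49.707, so t = 59.707.
T = 100·t = 5971 K → 6000 K to the nearest 100 K.

6000 K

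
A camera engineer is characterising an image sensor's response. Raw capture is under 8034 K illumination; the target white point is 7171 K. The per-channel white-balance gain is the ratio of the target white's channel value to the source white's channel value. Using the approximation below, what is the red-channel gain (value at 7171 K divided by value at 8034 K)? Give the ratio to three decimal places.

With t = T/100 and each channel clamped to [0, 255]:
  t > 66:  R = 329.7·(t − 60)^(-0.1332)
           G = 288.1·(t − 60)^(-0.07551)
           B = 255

1.076

At 8034 K (t = 80.34):
  R = 329.7·(80.34 − 60)^(-0.1332) = 329.7·20.34^(-0.1332) = 329.7·0.66946 = 220.722.
At 7171 K (t = 71.71):
  R = 329.7·(71.71 − 60)^(-0.1332) = 329.7·11.71^(-0.1332) = 329.7·0.72056 = 237.568.
Gain = 237.568 / 220.722 = 1.0763 → 1.076.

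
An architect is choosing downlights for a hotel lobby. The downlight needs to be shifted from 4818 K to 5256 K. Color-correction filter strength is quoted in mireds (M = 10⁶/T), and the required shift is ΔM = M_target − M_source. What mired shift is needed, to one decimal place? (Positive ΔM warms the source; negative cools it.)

-17.3 mireds

M_source = 10⁶/4818 = 207.555; M_target = 10⁶/5256 = 190.259.
ΔM = 190.259 − 207.555 = -17.296 → -17.3 mireds, a cooling shift.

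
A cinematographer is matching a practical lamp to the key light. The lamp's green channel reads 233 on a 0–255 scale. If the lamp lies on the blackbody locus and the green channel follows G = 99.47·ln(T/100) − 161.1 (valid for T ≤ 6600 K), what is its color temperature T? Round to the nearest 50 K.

ln t = (233 + 161.1) / 99.47 = 3.9620.
t = e^3.9620 = 52.562.
T = 100·t = 5256 K → 5250 K to the nearest 50 K.

5250 K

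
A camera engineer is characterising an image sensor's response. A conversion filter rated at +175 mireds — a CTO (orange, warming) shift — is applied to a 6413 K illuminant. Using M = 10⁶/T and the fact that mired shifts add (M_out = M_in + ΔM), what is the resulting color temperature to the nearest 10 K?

3020 K

M_in = 10⁶/6413 = 155.93 mireds.
M_out = 155.93 + (+175) = 330.93 mireds.
T_out = 10⁶/330.93 = 3021.8 K → 3020 K.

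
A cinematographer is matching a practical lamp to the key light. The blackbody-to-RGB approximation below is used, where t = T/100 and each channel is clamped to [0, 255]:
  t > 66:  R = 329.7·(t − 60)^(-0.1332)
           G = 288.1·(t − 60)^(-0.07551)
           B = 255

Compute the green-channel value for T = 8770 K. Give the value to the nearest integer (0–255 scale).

t = 8770/100 = 87.7; the t > 66 branch applies.
G = 288.1·(87.7 − 60)^(-0.07551) = 288.1·27.7^(-0.07551) = 288.1·0.77818 = 224.193.
Rounded: 224.

224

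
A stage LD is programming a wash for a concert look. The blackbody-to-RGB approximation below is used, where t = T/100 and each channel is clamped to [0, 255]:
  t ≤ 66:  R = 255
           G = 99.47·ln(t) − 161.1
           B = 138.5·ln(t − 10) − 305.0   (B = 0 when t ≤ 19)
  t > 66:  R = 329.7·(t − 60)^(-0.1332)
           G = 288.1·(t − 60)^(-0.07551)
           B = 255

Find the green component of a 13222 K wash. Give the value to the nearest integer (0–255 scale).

t = 13222/100 = 132.22; the t > 66 branch applies.
G = 288.1·(132.22 − 60)^(-0.07551) = 288.1·72.22^(-0.07551) = 288.1·0.72386 = 208.543.
Rounded: 209.

209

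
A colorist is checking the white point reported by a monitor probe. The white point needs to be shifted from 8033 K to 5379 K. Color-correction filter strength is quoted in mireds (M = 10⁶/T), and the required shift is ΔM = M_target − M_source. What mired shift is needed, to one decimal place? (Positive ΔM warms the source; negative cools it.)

M_source = 10⁶/8033 = 124.486; M_target = 10⁶/5379 = 185.908.
ΔM = 185.908 − 124.486 = 61.422 → +61.4 mireds, a warming shift.

+61.4 mireds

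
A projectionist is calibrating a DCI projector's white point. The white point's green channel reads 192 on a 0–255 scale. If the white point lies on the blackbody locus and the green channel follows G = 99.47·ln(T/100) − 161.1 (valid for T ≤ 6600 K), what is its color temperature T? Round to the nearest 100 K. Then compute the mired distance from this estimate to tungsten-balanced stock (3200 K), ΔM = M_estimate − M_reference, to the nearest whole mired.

-27 mireds

ln t = (192 + 161.1) / 99.47 = 3.5498.
t = e^3.5498 = 34.807.
T = 100·t = 3481 K → 3500 K to the nearest 100 K.
M_estimate = 10⁶/3500 = 285.71; M_reference = 10⁶/3200 = 312.50.
ΔM = 285.71 − 312.50 = -26.79 → -27 mireds.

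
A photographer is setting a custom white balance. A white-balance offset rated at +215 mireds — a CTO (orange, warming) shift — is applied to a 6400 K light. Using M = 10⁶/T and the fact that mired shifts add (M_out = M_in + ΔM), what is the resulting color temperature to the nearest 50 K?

M_in = 10⁶/6400 = 156.25 mireds.
M_out = 156.25 + (+215) = 371.25 mireds.
T_out = 10⁶/371.25 = 2693.6 K → 2700 K.

2700 K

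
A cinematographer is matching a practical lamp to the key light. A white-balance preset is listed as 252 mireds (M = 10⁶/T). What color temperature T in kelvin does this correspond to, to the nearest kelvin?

3968 K

T = 10⁶ / 252 = 3968.25 K → 3968 K.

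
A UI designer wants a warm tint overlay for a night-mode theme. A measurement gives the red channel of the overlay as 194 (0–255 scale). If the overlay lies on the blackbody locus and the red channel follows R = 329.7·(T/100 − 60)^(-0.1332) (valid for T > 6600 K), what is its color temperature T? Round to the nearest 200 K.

11400 K

(t − 60)^(-0.1332) = 194/329.7 = 0.58841.
t − 60 = 0.58841^(1/-0.1332) = 0.58841^(-7.508) = 53.593, so t = 113.593.
T = 100·t = 11359 K → 11400 K to the nearest 200 K.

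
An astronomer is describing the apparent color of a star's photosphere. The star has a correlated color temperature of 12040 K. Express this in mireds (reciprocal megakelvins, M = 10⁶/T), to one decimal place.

M = 10⁶ / 12040 = 83.056 → 83.1 mireds.

83.1 mireds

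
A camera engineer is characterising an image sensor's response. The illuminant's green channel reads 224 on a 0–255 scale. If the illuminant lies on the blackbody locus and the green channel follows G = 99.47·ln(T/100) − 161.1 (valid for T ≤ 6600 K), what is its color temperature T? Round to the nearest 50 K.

4800 K

ln t = (224 + 161.1) / 99.47 = 3.8715.
t = e^3.8715 = 48.015.
T = 100·t = 4802 K → 4800 K to the nearest 50 K.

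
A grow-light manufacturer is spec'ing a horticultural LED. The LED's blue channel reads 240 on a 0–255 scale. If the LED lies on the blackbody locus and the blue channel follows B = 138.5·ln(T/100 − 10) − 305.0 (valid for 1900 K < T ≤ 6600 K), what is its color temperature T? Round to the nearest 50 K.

ln(t − 10) = (240 + 305.0) / 138.5 = 3.9350.
t − 10 = e^3.9350 = 51.163, so t = 61.163.
T = 100·t = 6116 K → 6100 K to the nearest 50 K.

6100 K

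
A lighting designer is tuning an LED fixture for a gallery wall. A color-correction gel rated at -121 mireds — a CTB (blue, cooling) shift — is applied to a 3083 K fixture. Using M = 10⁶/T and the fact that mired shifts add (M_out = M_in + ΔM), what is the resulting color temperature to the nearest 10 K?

4920 K

M_in = 10⁶/3083 = 324.36 mireds.
M_out = 324.36 + (-121) = 203.36 mireds.
T_out = 10⁶/203.36 = 4917.4 K → 4920 K.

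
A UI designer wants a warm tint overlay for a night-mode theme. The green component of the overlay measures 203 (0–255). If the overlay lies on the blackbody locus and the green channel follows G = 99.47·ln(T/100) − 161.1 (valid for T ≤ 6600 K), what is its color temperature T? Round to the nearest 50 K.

ln t = (203 + 161.1) / 99.47 = 3.6604.
t = e^3.6604 = 38.877.
T = 100·t = 3888 K → 3900 K to the nearest 50 K.

3900 K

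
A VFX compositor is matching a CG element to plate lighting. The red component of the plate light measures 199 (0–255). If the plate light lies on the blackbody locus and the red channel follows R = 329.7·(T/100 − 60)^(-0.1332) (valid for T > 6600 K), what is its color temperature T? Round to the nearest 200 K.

10400 K

(t − 60)^(-0.1332) = 199/329.7 = 0.60358.
t − 60 = 0.60358^(1/-0.1332) = 0.60358^(-7.508) = 44.273, so t = 104.273.
T = 100·t = 10427 K → 10400 K to the nearest 200 K.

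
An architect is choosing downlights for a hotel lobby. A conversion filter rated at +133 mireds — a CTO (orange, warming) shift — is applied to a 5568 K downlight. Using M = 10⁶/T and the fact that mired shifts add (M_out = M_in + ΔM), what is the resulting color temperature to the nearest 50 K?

M_in = 10⁶/5568 = 179.60 mireds.
M_out = 179.60 + (+133) = 312.60 mireds.
T_out = 10⁶/312.60 = 3199.0 K → 3200 K.

3200 K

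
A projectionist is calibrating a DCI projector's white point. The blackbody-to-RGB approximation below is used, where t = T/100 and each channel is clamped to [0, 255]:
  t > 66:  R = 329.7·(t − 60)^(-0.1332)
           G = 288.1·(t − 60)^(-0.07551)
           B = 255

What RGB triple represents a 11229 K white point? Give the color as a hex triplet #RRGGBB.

t = 11229/100 = 112.29; the t > 66 branch applies.
R = 329.7·(112.29 − 60)^(-0.1332) = 329.7·52.29^(-0.1332) = 329.7·0.59035 = 194.637.
G = 288.1·(112.29 − 60)^(-0.07551) = 288.1·52.29^(-0.07551) = 288.1·0.74172 = 213.691.
B = 255 by definition for t > 66.
Rounded: (195, 214, 255).
In hex: #C3D6FF.

#C3D6FF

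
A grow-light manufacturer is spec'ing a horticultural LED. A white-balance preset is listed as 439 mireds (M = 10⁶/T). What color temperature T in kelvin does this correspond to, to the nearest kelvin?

T = 10⁶ / 439 = 2277.90 K → 2278 K.

2278 K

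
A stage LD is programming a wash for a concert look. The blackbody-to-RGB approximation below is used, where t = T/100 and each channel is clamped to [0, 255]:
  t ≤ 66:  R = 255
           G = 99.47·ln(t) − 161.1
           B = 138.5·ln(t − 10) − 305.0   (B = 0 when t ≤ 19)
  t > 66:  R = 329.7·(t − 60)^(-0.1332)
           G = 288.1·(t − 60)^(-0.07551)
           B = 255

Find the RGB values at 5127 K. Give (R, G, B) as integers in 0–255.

(255, 231, 210)

t = 5127/100 = 51.27; the t ≤ 66 branch applies.
R = 255 by definition for t ≤ 66.
G = 99.47·ln 51.27 − 161.1 = 99.47·3.9371 − 161.1 = 230.524.
B = 138.5·ln(51.27 − 10) − 305.0 = 138.5·ln 41.27 − 305.0 = 138.5·3.7201 − 305.0 = 210.239.
Rounded: (255, 231, 210).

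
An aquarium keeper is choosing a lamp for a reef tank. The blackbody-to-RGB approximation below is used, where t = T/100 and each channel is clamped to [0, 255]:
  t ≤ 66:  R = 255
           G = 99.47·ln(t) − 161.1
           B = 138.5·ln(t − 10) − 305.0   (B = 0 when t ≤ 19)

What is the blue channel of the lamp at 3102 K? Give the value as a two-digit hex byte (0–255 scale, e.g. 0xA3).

t = 3102/100 = 31.02; the t ≤ 66 branch applies.
B = 138.5·ln(31.02 − 10) − 305.0 = 138.5·ln 21.02 − 305.0 = 138.5·3.0455 − 305.0 = 116.798.
Rounded: 117; in hex, 0x75.

0x75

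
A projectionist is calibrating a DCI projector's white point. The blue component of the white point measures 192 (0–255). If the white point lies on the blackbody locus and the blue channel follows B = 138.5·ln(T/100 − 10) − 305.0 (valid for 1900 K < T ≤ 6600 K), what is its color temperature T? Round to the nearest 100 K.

4600 K

ln(t − 10) = (192 + 305.0) / 138.5 = 3.5884.
t − 10 = e^3.5884 = 36.178, so t = 46.178.
T = 100·t = 4618 K → 4600 K to the nearest 100 K.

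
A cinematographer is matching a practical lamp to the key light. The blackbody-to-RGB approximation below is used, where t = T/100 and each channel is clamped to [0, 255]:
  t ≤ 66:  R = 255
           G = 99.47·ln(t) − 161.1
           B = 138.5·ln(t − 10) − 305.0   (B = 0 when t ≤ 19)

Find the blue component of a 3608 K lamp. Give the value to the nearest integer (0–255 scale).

147

t = 3608/100 = 36.08; the t ≤ 66 branch applies.
B = 138.5·ln(36.08 − 10) − 305.0 = 138.5·ln 26.08 − 305.0 = 138.5·3.2612 − 305.0 = 146.672.
Rounded: 147.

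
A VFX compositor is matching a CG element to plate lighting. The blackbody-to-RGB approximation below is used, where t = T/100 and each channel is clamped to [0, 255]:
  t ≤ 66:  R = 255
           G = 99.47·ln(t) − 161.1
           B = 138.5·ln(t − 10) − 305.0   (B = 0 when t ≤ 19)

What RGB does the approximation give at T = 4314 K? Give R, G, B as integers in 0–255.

R=255, G=213, B=180

t = 4314/100 = 43.14; the t ≤ 66 branch applies.
R = 255 by definition for t ≤ 66.
G = 99.47·ln 43.14 − 161.1 = 99.47·3.7645 − 161.1 = 213.350.
B = 138.5·ln(43.14 − 10) − 305.0 = 138.5·ln 33.14 − 305.0 = 138.5·3.5007 − 305.0 = 179.853.
Rounded: (255, 213, 180).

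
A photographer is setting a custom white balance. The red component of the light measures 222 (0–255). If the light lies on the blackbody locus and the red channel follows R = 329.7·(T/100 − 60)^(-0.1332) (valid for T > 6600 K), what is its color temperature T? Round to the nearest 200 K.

8000 K

(t − 60)^(-0.1332) = 222/329.7 = 0.67334.
t − 60 = 0.67334^(1/-0.1332) = 0.67334^(-7.508) = 19.478, so t = 79.478.
T = 100·t = 7948 K → 8000 K to the nearest 200 K.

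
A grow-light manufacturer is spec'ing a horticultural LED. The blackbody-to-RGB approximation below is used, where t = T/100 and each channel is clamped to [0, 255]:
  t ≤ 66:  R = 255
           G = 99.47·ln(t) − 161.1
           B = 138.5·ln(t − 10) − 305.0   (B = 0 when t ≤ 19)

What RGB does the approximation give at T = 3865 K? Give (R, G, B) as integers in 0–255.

t = 3865/100 = 38.65; the t ≤ 66 branch applies.
R = 255 by definition for t ≤ 66.
G = 99.47·ln 38.65 − 161.1 = 99.47·3.6545 − 161.1 = 202.418.
B = 138.5·ln(38.65 − 10) − 305.0 = 138.5·ln 28.65 − 305.0 = 138.5·3.3552 − 305.0 = 159.689.
Rounded: (255, 202, 160).

(255, 202, 160)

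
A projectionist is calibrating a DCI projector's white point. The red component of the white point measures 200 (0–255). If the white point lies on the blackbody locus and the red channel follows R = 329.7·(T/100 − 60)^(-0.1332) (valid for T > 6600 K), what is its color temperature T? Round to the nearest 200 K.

(t − 60)^(-0.1332) = 200/329.7 = 0.60661.
t − 60 = 0.60661^(1/-0.1332) = 0.60661^(-7.508) = 42.638, so t = 102.638.
T = 100·t = 10264 K → 10200 K to the nearest 200 K.

10200 K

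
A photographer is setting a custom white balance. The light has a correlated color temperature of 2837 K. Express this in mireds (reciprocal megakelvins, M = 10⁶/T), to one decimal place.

M = 10⁶ / 2837 = 352.485 → 352.5 mireds.

352.5 mireds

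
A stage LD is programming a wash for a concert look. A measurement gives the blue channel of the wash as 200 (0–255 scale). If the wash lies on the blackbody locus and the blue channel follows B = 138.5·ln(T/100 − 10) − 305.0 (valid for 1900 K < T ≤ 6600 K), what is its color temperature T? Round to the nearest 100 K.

ln(t − 10) = (200 + 305.0) / 138.5 = 3.6462.
t − 10 = e^3.6462 = 38.329, so t = 48.329.
T = 100·t = 4833 K → 4800 K to the nearest 100 K.

4800 K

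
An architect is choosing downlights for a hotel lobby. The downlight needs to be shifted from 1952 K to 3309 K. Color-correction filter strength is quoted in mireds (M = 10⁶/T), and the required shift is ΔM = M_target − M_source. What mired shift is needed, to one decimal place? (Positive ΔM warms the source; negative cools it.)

M_source = 10⁶/1952 = 512.295; M_target = 10⁶/3309 = 302.206.
ΔM = 302.206 − 512.295 = -210.089 → -210.1 mireds, a cooling shift.

-210.1 mireds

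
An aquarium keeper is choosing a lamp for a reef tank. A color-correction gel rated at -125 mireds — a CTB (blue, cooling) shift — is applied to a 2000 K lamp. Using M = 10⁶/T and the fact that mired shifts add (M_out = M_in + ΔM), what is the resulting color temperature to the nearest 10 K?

2670 K

M_in = 10⁶/2000 = 500.00 mireds.
M_out = 500.00 + (-125) = 375.00 mireds.
T_out = 10⁶/375.00 = 2666.7 K → 2670 K.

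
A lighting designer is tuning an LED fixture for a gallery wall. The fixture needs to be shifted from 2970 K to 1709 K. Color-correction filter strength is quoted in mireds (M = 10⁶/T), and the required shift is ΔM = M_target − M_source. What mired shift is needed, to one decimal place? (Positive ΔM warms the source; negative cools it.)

M_source = 10⁶/2970 = 336.700; M_target = 10⁶/1709 = 585.138.
ΔM = 585.138 − 336.700 = 248.437 → +248.4 mireds, a warming shift.

+248.4 mireds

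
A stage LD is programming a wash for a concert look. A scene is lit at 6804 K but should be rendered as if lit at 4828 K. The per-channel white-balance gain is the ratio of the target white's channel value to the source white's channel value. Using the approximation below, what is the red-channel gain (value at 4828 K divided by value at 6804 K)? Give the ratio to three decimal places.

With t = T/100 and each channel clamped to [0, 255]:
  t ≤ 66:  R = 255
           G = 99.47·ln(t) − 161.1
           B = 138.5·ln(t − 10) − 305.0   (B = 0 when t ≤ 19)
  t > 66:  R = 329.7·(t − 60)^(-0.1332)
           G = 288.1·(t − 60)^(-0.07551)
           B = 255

1.021

At 6804 K (t = 68.04):
  R = 329.7·(68.04 − 60)^(-0.1332) = 329.7·8.04^(-0.1332) = 329.7·0.75756 = 249.769.
At 4828 K (t = 48.28):
  R = 255 by definition for t ≤ 66.
Gain = 255.000 / 249.769 = 1.0209 → 1.021.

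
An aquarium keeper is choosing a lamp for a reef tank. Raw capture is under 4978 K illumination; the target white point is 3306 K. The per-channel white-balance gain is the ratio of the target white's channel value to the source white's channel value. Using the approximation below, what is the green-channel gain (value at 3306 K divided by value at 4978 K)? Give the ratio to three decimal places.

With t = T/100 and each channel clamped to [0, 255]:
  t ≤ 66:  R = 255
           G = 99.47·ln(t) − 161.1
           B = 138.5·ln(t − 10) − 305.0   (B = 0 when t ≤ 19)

0.821

At 4978 K (t = 49.78):
  G = 99.47·ln 49.78 − 161.1 = 99.47·3.9076 − 161.1 = 227.590.
At 3306 K (t = 33.06):
  G = 99.47·ln 33.06 − 161.1 = 99.47·3.4983 − 161.1 = 186.878.
Gain = 186.878 / 227.590 = 0.8211 → 0.821.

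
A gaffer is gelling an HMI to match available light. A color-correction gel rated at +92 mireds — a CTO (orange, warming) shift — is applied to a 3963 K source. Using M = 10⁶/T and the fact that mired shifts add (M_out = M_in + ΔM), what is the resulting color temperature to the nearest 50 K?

M_in = 10⁶/3963 = 252.33 mireds.
M_out = 252.33 + (+92) = 344.33 mireds.
T_out = 10⁶/344.33 = 2904.2 K → 2900 K.

2900 K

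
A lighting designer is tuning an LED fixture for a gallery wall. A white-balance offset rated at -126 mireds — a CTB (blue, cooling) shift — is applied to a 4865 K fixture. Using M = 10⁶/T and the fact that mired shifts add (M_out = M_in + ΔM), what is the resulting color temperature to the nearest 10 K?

M_in = 10⁶/4865 = 205.55 mireds.
M_out = 205.55 + (-126) = 79.55 mireds.
T_out = 10⁶/79.55 = 12570.7 K → 12570 K.

12570 K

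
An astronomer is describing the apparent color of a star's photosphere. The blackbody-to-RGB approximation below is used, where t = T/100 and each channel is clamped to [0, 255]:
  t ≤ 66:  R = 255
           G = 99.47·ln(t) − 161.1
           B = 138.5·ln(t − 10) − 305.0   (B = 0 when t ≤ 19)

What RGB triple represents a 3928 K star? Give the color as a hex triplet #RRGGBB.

t = 3928/100 = 39.28; the t ≤ 66 branch applies.
R = 255 by definition for t ≤ 66.
G = 99.47·ln 39.28 − 161.1 = 99.47·3.6707 − 161.1 = 204.026.
B = 138.5·ln(39.28 − 10) − 305.0 = 138.5·ln 29.28 − 305.0 = 138.5·3.3769 − 305.0 = 162.701.
Rounded: (255, 204, 163).
In hex: #FFCCA3.

#FFCCA3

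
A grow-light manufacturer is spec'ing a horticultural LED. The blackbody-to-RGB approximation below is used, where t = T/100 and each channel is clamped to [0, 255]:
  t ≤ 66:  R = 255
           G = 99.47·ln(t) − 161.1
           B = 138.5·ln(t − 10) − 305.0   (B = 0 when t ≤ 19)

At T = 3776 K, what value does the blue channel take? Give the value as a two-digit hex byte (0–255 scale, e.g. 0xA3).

0x9B

t = 3776/100 = 37.76; the t ≤ 66 branch applies.
B = 138.5·ln(37.76 − 10) − 305.0 = 138.5·ln 27.76 − 305.0 = 138.5·3.3236 − 305.0 = 155.318.
Rounded: 155; in hex, 0x9B.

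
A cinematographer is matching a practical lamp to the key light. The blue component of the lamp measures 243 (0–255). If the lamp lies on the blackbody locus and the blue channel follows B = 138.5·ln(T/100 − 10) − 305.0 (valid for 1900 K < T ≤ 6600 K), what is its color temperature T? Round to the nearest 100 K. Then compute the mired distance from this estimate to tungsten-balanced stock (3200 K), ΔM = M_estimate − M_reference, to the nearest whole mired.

ln(t − 10) = (243 + 305.0) / 138.5 = 3.9567.
t − 10 = e^3.9567 = 52.283, so t = 62.283.
T = 100·t = 6228 K → 6200 K to the nearest 100 K.
M_estimate = 10⁶/6200 = 161.29; M_reference = 10⁶/3200 = 312.50.
ΔM = 161.29 − 312.50 = -151.21 → -151 mireds.

-151 mireds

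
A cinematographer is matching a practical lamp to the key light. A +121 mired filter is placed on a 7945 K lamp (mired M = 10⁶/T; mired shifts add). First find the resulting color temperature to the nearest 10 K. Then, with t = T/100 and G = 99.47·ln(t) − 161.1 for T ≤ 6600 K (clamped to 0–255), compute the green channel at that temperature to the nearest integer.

207

M_in = 10⁶/7945 = 125.87; M_out = 125.87 + (+121) = 246.87.
T_out = 10⁶/246.87 = 4050.8 K → 4050 K; t = 40.5.
G = 99.47·ln 40.5 − 161.1 = 99.47·3.7013 − 161.1 = 207.069.
Rounded: 207.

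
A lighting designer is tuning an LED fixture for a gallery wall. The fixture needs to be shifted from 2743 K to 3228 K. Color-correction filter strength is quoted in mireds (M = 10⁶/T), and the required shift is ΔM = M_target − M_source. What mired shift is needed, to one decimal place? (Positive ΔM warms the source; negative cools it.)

M_source = 10⁶/2743 = 364.564; M_target = 10⁶/3228 = 309.789.
ΔM = 309.789 − 364.564 = -54.775 → -54.8 mireds, a cooling shift.

-54.8 mireds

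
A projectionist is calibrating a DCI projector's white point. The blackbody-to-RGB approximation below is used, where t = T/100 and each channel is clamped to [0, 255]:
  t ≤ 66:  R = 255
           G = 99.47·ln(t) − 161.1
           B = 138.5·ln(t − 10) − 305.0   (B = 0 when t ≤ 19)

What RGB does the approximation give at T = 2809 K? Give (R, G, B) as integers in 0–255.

t = 2809/100 = 28.09; the t ≤ 66 branch applies.
R = 255 by definition for t ≤ 66.
G = 99.47·ln 28.09 − 161.1 = 99.47·3.3354 − 161.1 = 170.674.
B = 138.5·ln(28.09 − 10) − 305.0 = 138.5·ln 18.09 − 305.0 = 138.5·2.8954 − 305.0 = 96.007.
Rounded: (255, 171, 96).

(255, 171, 96)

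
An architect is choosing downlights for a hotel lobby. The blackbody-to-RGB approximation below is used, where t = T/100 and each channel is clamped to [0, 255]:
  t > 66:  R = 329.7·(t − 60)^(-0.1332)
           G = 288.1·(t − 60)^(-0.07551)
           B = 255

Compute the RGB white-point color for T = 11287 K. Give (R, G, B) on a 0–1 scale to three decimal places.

t = 11287/100 = 112.87; the t > 66 branch applies.
R = 329.7·(112.87 − 60)^(-0.1332) = 329.7·52.87^(-0.1332) = 329.7·0.58948 = 194.351.
G = 288.1·(112.87 − 60)^(-0.07551) = 288.1·52.87^(-0.07551) = 288.1·0.74111 = 213.513.
B = 255 by definition for t > 66.
Dividing each by 255: (0.7622, 0.8373, 1.0000) → (0.762, 0.837, 1.000).

(0.762, 0.837, 1.000)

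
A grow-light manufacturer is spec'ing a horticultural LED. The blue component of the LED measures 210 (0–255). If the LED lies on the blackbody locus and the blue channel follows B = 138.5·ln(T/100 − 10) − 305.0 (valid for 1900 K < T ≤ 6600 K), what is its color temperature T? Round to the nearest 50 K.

ln(t − 10) = (210 + 305.0) / 138.5 = 3.7184.
t − 10 = e^3.7184 = 41.199, so t = 51.199.
T = 100·t = 5120 K → 5100 K to the nearest 50 K.

5100 K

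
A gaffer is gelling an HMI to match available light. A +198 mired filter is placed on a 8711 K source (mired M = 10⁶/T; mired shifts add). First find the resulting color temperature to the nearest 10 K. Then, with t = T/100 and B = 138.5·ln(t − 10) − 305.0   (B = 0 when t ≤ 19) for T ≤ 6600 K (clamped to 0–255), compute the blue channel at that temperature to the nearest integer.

123

M_in = 10⁶/8711 = 114.80; M_out = 114.80 + (+198) = 312.80.
T_out = 10⁶/312.80 = 3197.0 K → 3200 K; t = 32.
B = 138.5·ln(32 − 10) − 305.0 = 138.5·ln 22 − 305.0 = 138.5·3.0910 − 305.0 = 123.109.
Rounded: 123.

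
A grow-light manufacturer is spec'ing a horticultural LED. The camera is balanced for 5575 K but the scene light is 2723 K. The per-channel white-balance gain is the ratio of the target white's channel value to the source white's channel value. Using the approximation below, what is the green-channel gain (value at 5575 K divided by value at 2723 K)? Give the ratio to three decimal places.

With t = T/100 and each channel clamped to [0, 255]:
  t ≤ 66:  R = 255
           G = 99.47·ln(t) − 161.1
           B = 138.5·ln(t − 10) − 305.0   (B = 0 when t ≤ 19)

1.425

At 2723 K (t = 27.23):
  G = 99.47·ln 27.23 − 161.1 = 99.47·3.3043 − 161.1 = 167.581.
At 5575 K (t = 55.75):
  G = 99.47·ln 55.75 − 161.1 = 99.47·4.0209 − 161.1 = 238.857.
Gain = 238.857 / 167.581 = 1.4253 → 1.425.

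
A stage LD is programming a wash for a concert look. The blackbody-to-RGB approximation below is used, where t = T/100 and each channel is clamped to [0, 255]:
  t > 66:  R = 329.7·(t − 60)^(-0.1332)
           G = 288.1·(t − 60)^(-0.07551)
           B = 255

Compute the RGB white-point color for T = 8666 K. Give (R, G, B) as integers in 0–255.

t = 8666/100 = 86.66; the t > 66 branch applies.
R = 329.7·(86.66 − 60)^(-0.1332) = 329.7·26.66^(-0.1332) = 329.7·0.64577 = 212.909.
G = 288.1·(86.66 − 60)^(-0.07551) = 288.1·26.66^(-0.07551) = 288.1·0.78043 = 224.842.
B = 255 by definition for t > 66.
Rounded: (213, 225, 255).

(213, 225, 255)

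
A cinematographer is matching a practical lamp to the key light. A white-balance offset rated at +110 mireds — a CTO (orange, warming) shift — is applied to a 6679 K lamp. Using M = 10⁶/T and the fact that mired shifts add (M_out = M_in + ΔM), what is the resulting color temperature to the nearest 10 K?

M_in = 10⁶/6679 = 149.72 mireds.
M_out = 149.72 + (+110) = 259.72 mireds.
T_out = 10⁶/259.72 = 3850.3 K → 3850 K.

3850 K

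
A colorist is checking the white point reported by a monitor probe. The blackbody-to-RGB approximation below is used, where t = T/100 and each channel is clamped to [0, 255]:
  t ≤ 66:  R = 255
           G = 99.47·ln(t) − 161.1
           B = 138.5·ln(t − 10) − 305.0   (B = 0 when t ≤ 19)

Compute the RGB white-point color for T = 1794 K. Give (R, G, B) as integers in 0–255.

(255, 126, 0)

t = 1794/100 = 17.94; the t ≤ 66 branch applies.
R = 255 by definition for t ≤ 66.
G = 99.47·ln 17.94 − 161.1 = 99.47·2.8870 − 161.1 = 126.073.
t = 17.94 ≤ 19, so B = 0.
Rounded: (255, 126, 0).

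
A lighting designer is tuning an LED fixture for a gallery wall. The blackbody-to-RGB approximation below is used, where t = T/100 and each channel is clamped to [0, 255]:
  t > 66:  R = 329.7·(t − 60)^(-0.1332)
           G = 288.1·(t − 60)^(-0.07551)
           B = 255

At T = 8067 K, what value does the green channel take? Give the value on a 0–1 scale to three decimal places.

t = 8067/100 = 80.67; the t > 66 branch applies.
G = 288.1·(80.67 − 60)^(-0.07551) = 288.1·20.67^(-0.07551) = 288.1·0.79557 = 229.204.
On a 0–1 scale: 229.204/255 = 0.8988 → 0.899.

0.899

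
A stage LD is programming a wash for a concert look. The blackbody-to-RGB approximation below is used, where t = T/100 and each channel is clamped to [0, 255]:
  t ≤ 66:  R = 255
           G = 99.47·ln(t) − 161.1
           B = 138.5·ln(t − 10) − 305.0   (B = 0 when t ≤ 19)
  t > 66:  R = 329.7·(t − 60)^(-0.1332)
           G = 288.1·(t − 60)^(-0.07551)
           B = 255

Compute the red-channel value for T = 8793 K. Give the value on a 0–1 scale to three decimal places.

0.830

t = 8793/100 = 87.93; the t > 66 branch applies.
R = 329.7·(87.93 − 60)^(-0.1332) = 329.7·27.93^(-0.1332) = 329.7·0.64178 = 211.593.
On a 0–1 scale: 211.593/255 = 0.8298 → 0.830.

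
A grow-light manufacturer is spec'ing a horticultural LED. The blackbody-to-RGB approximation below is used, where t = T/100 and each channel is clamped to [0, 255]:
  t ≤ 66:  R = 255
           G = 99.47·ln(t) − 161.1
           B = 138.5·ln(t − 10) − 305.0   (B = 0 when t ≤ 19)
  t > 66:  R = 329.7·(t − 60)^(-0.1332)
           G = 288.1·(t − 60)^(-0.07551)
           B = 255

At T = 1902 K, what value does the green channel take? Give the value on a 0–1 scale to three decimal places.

t = 1902/100 = 19.02; the t ≤ 66 branch applies.
G = 99.47·ln 19.02 − 161.1 = 99.47·2.9455 − 161.1 = 131.888.
On a 0–1 scale: 131.888/255 = 0.5172 → 0.517.

0.517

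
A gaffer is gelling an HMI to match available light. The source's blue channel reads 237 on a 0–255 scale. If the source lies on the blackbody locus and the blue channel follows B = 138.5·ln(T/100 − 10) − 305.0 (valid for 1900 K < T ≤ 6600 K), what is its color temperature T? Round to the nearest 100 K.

ln(t − 10) = (237 + 305.0) / 138.5 = 3.9134.
t − 10 = e^3.9134 = 50.067, so t = 60.067.
T = 100·t = 6007 K → 6000 K to the nearest 100 K.

6000 K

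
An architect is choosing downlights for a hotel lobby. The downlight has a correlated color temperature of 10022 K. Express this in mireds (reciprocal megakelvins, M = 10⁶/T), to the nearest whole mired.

M = 10⁶ / 10022 = 99.780 → 100 mireds.

100 mireds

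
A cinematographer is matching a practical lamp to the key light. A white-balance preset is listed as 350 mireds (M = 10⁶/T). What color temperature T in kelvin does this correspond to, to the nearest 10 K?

T = 10⁶ / 350 = 2857.14 K → 2860 K.

2860 K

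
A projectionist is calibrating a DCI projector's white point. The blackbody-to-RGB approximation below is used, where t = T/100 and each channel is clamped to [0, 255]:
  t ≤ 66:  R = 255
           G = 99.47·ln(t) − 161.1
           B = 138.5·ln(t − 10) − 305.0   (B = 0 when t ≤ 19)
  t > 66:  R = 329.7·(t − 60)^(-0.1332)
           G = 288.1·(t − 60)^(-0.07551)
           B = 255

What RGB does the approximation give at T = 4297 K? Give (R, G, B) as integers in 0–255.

(255, 213, 179)

t = 4297/100 = 42.97; the t ≤ 66 branch applies.
R = 255 by definition for t ≤ 66.
G = 99.47·ln 42.97 − 161.1 = 99.47·3.7605 − 161.1 = 212.957.
B = 138.5·ln(42.97 − 10) − 305.0 = 138.5·ln 32.97 − 305.0 = 138.5·3.4956 − 305.0 = 179.140.
Rounded: (255, 213, 179).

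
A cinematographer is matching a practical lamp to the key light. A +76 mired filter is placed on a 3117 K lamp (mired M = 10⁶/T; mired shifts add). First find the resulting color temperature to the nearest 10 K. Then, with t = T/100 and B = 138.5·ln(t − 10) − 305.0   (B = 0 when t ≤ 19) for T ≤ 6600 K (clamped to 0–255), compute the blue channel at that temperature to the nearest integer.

72

M_in = 10⁶/3117 = 320.82; M_out = 320.82 + (+76) = 396.82.
T_out = 10⁶/396.82 = 2520.0 K → 2520 K; t = 25.2.
B = 138.5·ln(25.2 − 10) − 305.0 = 138.5·ln 15.2 − 305.0 = 138.5·2.7213 − 305.0 = 71.899.
Rounded: 72.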